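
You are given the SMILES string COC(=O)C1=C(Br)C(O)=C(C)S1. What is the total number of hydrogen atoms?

Walk through each heavy atom and fill implicit hydrogens from standard valence (C 4, N 3, O 2, S 2, halogen 1):
  atom 1: C, bond orders sum to 1 (valence 4) → 3 H
  atom 2: O, bond orders sum to 2 (valence 2) → 0 H
  atom 3: C, bond orders sum to 4 (valence 4) → 0 H
  atom 4: O, bond orders sum to 2 (valence 2) → 0 H
  atom 5: C, bond orders sum to 4 (valence 4) → 0 H
  atom 6: C, bond orders sum to 4 (valence 4) → 0 H
  atom 7: Br (halogen, monovalent) → 0 H
  atom 8: C, bond orders sum to 4 (valence 4) → 0 H
  atom 9: O, bond orders sum to 1 (valence 2) → 1 H
  atom 10: C, bond orders sum to 4 (valence 4) → 0 H
  atom 11: C, bond orders sum to 1 (valence 4) → 3 H
  atom 12: S, bond orders sum to 2 (valence 2) → 0 H
Total hydrogens: 7.

7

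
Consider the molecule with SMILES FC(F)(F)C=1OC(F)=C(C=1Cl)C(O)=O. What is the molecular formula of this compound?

Walk through each heavy atom and fill implicit hydrogens from standard valence (C 4, N 3, O 2, S 2, halogen 1):
  atom 1: F (halogen, monovalent) → 0 H
  atom 2: C, bond orders sum to 4 (valence 4) → 0 H
  atom 3: F (halogen, monovalent) → 0 H
  atom 4: F (halogen, monovalent) → 0 H
  atom 5: C, bond orders sum to 4 (valence 4) → 0 H
  atom 6: O, bond orders sum to 2 (valence 2) → 0 H
  atom 7: C, bond orders sum to 4 (valence 4) → 0 H
  atom 8: F (halogen, monovalent) → 0 H
  atom 9: C, bond orders sum to 4 (valence 4) → 0 H
  atom 10: C, bond orders sum to 4 (valence 4) → 0 H
  atom 11: Cl (halogen, monovalent) → 0 H
  atom 12: C, bond orders sum to 4 (valence 4) → 0 H
  atom 13: O, bond orders sum to 1 (valence 2) → 1 H
  atom 14: O, bond orders sum to 2 (valence 2) → 0 H
Totals → C:6, H:1, Cl:1, F:4, O:3.

C6HClF4O3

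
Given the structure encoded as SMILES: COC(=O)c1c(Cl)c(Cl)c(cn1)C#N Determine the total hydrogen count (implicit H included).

Walk through each heavy atom and fill implicit hydrogens from standard valence (C 4, N 3, O 2, S 2, halogen 1); for lowercase aromatic atoms, an aromatic c carries 1 H when it has two neighbours and 0 H with three, and aromatic n carries 0 H:
  atom 1: C, bond orders sum to 1 (valence 4) → 3 H
  atom 2: O, bond orders sum to 2 (valence 2) → 0 H
  atom 3: C, bond orders sum to 4 (valence 4) → 0 H
  atom 4: O, bond orders sum to 2 (valence 2) → 0 H
  atom 5: aromatic c, 3 neighbours → 0 H
  atom 6: aromatic c, 3 neighbours → 0 H
  atom 7: Cl (halogen, monovalent) → 0 H
  atom 8: aromatic c, 3 neighbours → 0 H
  atom 9: Cl (halogen, monovalent) → 0 H
  atom 10: aromatic c, 3 neighbours → 0 H
  atom 11: aromatic c, 2 neighbours → 1 H
  atom 12: aromatic n, 2 neighbours → 0 H
  atom 13: C, bond orders sum to 4 (valence 4) → 0 H
  atom 14: N, bond orders sum to 3 (valence 3) → 0 H
Total hydrogens: 4.

4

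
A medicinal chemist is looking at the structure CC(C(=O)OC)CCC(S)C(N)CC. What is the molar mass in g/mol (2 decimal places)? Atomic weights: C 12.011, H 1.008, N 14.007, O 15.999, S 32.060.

First, the molecular formula is C10H21NO2S (counting implicit H from valence).
  C: 10 × 12.011 = 120.110
  H: 21 × 1.008 = 21.168
  N: 1 × 14.007 = 14.007
  O: 2 × 15.999 = 31.998
  S: 1 × 32.060 = 32.060
Sum: 10×12.011 + 21×1.008 + 1×14.007 + 2×15.999 + 1×32.060 = 219.343 → 219.34 g/mol.

219.34 g/mol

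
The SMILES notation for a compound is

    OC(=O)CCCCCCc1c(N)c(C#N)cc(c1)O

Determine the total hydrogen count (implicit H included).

Walk through each heavy atom and fill implicit hydrogens from standard valence (C 4, N 3, O 2, S 2, halogen 1); for lowercase aromatic atoms, an aromatic c carries 1 H when it has two neighbours and 0 H with three, and aromatic n carries 0 H:
  atom 1: O, bond orders sum to 1 (valence 2) → 1 H
  atom 2: C, bond orders sum to 4 (valence 4) → 0 H
  atom 3: O, bond orders sum to 2 (valence 2) → 0 H
  atom 4: C, bond orders sum to 2 (valence 4) → 2 H
  atom 5: C, bond orders sum to 2 (valence 4) → 2 H
  atom 6: C, bond orders sum to 2 (valence 4) → 2 H
  atom 7: C, bond orders sum to 2 (valence 4) → 2 H
  atom 8: C, bond orders sum to 2 (valence 4) → 2 H
  atom 9: C, bond orders sum to 2 (valence 4) → 2 H
  atom 10: aromatic c, 3 neighbours → 0 H
  atom 11: aromatic c, 3 neighbours → 0 H
  atom 12: N, bond orders sum to 1 (valence 3) → 2 H
  atom 13: aromatic c, 3 neighbours → 0 H
  atom 14: C, bond orders sum to 4 (valence 4) → 0 H
  atom 15: N, bond orders sum to 3 (valence 3) → 0 H
  atom 16: aromatic c, 2 neighbours → 1 H
  atom 17: aromatic c, 3 neighbours → 0 H
  atom 18: aromatic c, 2 neighbours → 1 H
  atom 19: O, bond orders sum to 1 (valence 2) → 1 H
Total hydrogens: 18.

18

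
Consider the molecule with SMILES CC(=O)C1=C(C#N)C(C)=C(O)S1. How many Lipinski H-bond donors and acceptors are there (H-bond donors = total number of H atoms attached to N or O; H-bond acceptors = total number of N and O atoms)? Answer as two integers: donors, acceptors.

Donors: find every N or O and count the H atoms it carries.
  atom 3 (O): bond orders sum to 2 → 0 H
  atom 7 (N): bond orders sum to 3 → 0 H
  atom 11 (O): bond orders sum to 1 → 1 H
Lipinski HBD = 1.
Acceptors: N atoms = 1, O atoms = 2 → HBA = 3.

1, 3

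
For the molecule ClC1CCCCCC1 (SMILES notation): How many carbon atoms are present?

Count every carbon token in the SMILES (each C, including those in ring-closure positions and inside branches).
Carbon count: 7.

7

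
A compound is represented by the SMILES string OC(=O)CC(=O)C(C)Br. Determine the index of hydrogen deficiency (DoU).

Degree of unsaturation = (number of rings) + (number of π bonds).
Ring closures in the SMILES: 0.
π bonds: 2 double bonds (each 1 DoU) → 2 DoU from unsaturation.
Total DoU = 0 + 2 = 2.

2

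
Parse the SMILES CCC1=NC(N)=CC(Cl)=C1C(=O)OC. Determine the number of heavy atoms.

14

Every atom symbol written in the SMILES (organic subset) is one heavy atom; implicit H are not written.
Heavy atoms by element → C:9, Cl:1, N:2, O:2.
Total: 14.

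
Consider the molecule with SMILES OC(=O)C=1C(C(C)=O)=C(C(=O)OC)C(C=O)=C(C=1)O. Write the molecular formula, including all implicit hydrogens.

Walk through each heavy atom and fill implicit hydrogens from standard valence (C 4, N 3, O 2, S 2, halogen 1):
  atom 1: O, bond orders sum to 1 (valence 2) → 1 H
  atom 2: C, bond orders sum to 4 (valence 4) → 0 H
  atom 3: O, bond orders sum to 2 (valence 2) → 0 H
  atom 4: C, bond orders sum to 4 (valence 4) → 0 H
  atom 5: C, bond orders sum to 4 (valence 4) → 0 H
  atom 6: C, bond orders sum to 4 (valence 4) → 0 H
  atom 7: C, bond orders sum to 1 (valence 4) → 3 H
  atom 8: O, bond orders sum to 2 (valence 2) → 0 H
  atom 9: C, bond orders sum to 4 (valence 4) → 0 H
  atom 10: C, bond orders sum to 4 (valence 4) → 0 H
  atom 11: O, bond orders sum to 2 (valence 2) → 0 H
  atom 12: O, bond orders sum to 2 (valence 2) → 0 H
  atom 13: C, bond orders sum to 1 (valence 4) → 3 H
  atom 14: C, bond orders sum to 4 (valence 4) → 0 H
  atom 15: C, bond orders sum to 3 (valence 4) → 1 H
  atom 16: O, bond orders sum to 2 (valence 2) → 0 H
  atom 17: C, bond orders sum to 4 (valence 4) → 0 H
  atom 18: C, bond orders sum to 3 (valence 4) → 1 H
  atom 19: O, bond orders sum to 1 (valence 2) → 1 H
Totals → C:12, H:10, O:7.
In Hill order: C12H10O7.

C12H10O7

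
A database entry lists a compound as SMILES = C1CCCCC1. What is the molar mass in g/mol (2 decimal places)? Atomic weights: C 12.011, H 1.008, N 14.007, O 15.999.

First, the molecular formula is C6H12 (counting implicit H from valence).
  C: 6 × 12.011 = 72.066
  H: 12 × 1.008 = 12.096
Sum: 6×12.011 + 12×1.008 = 84.162 → 84.16 g/mol.

84.16 g/mol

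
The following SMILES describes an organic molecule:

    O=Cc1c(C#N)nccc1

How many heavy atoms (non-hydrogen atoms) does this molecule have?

Every atom symbol written in the SMILES (organic subset) is one heavy atom; implicit H are not written.
Heavy atoms by element → C:7, N:2, O:1.
Total: 10.

10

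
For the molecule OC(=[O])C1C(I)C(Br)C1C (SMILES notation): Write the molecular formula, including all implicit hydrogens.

Walk through each heavy atom and fill implicit hydrogens from standard valence (C 4, N 3, O 2, S 2, halogen 1):
  atom 1: O, bond orders sum to 1 (valence 2) → 1 H
  atom 2: C, bond orders sum to 4 (valence 4) → 0 H
  atom 3: O with explicit H count 0
  atom 4: C, bond orders sum to 3 (valence 4) → 1 H
  atom 5: C, bond orders sum to 3 (valence 4) → 1 H
  atom 6: I (halogen, monovalent) → 0 H
  atom 7: C, bond orders sum to 3 (valence 4) → 1 H
  atom 8: Br (halogen, monovalent) → 0 H
  atom 9: C, bond orders sum to 3 (valence 4) → 1 H
  atom 10: C, bond orders sum to 1 (valence 4) → 3 H
Totals → C:6, H:8, Br:1, I:1, O:2.
In Hill order: C6H8BrIO2.

C6H8BrIO2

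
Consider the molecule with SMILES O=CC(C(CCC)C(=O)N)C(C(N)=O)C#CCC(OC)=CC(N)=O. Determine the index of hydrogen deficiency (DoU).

7

Degree of unsaturation = (number of rings) + (number of π bonds).
Ring closures in the SMILES: 0.
π bonds: 5 double bonds (each 1 DoU), 1 triple bond (each 2 DoU) → 7 DoU from unsaturation.
Total DoU = 0 + 7 = 7.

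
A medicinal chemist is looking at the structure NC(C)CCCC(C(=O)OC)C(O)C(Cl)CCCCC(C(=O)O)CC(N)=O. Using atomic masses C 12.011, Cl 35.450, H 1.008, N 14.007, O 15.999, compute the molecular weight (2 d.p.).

First, the molecular formula is C18H33ClN2O6 (counting implicit H from valence).
  C: 18 × 12.011 = 216.198
  Cl: 1 × 35.450 = 35.450
  H: 33 × 1.008 = 33.264
  N: 2 × 14.007 = 28.014
  O: 6 × 15.999 = 95.994
Sum: 18×12.011 + 1×35.450 + 33×1.008 + 2×14.007 + 6×15.999 = 408.920 → 408.92 g/mol.

408.92 g/mol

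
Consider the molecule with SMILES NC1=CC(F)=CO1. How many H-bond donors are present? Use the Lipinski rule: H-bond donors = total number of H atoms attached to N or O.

2

Donors: find every N or O and count the H atoms it carries.
  atom 1 (N): bond orders sum to 1 → 2 H
  atom 7 (O): bond orders sum to 2 → 0 H
Lipinski HBD = 2.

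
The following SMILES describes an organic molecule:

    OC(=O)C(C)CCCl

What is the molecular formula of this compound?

Walk through each heavy atom and fill implicit hydrogens from standard valence (C 4, N 3, O 2, S 2, halogen 1):
  atom 1: O, bond orders sum to 1 (valence 2) → 1 H
  atom 2: C, bond orders sum to 4 (valence 4) → 0 H
  atom 3: O, bond orders sum to 2 (valence 2) → 0 H
  atom 4: C, bond orders sum to 3 (valence 4) → 1 H
  atom 5: C, bond orders sum to 1 (valence 4) → 3 H
  atom 6: C, bond orders sum to 2 (valence 4) → 2 H
  atom 7: C, bond orders sum to 2 (valence 4) → 2 H
  atom 8: Cl (halogen, monovalent) → 0 H
Totals → C:5, H:9, Cl:1, O:2.

C5H9ClO2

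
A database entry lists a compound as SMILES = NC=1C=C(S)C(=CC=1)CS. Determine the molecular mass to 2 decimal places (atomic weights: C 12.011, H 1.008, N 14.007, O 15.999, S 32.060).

First, the molecular formula is C7H9NS2 (counting implicit H from valence).
  C: 7 × 12.011 = 84.077
  H: 9 × 1.008 = 9.072
  N: 1 × 14.007 = 14.007
  S: 2 × 32.060 = 64.120
Sum: 7×12.011 + 9×1.008 + 1×14.007 + 2×32.060 = 171.276 → 171.28 g/mol.

171.28 g/mol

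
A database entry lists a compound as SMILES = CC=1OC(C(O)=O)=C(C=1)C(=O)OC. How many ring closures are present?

1

In SMILES, each pair of matching ring-closure digits denotes one ring-closing bond; the number of such bonds equals the number of independent rings.
Ring-closure bonds here: 1.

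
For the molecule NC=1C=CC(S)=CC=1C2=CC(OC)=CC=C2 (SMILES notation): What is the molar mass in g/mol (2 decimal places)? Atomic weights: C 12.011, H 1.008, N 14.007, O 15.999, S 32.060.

231.31 g/mol

First, the molecular formula is C13H13NOS (counting implicit H from valence).
  C: 13 × 12.011 = 156.143
  H: 13 × 1.008 = 13.104
  N: 1 × 14.007 = 14.007
  O: 1 × 15.999 = 15.999
  S: 1 × 32.060 = 32.060
Sum: 13×12.011 + 13×1.008 + 1×14.007 + 1×15.999 + 1×32.060 = 231.313 → 231.31 g/mol.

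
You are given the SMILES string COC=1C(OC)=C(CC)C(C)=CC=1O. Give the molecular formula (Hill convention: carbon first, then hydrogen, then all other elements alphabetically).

C11H16O3

Walk through each heavy atom and fill implicit hydrogens from standard valence (C 4, N 3, O 2, S 2, halogen 1):
  atom 1: C, bond orders sum to 1 (valence 4) → 3 H
  atom 2: O, bond orders sum to 2 (valence 2) → 0 H
  atom 3: C, bond orders sum to 4 (valence 4) → 0 H
  atom 4: C, bond orders sum to 4 (valence 4) → 0 H
  atom 5: O, bond orders sum to 2 (valence 2) → 0 H
  atom 6: C, bond orders sum to 1 (valence 4) → 3 H
  atom 7: C, bond orders sum to 4 (valence 4) → 0 H
  atom 8: C, bond orders sum to 2 (valence 4) → 2 H
  atom 9: C, bond orders sum to 1 (valence 4) → 3 H
  atom 10: C, bond orders sum to 4 (valence 4) → 0 H
  atom 11: C, bond orders sum to 1 (valence 4) → 3 H
  atom 12: C, bond orders sum to 3 (valence 4) → 1 H
  atom 13: C, bond orders sum to 4 (valence 4) → 0 H
  atom 14: O, bond orders sum to 1 (valence 2) → 1 H
Totals → C:11, H:16, O:3.
In Hill order: C11H16O3.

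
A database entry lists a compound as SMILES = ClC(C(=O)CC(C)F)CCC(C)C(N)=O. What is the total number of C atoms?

Count every carbon token in the SMILES (each C, including those in ring-closure positions and inside branches).
Carbon count: 10.

10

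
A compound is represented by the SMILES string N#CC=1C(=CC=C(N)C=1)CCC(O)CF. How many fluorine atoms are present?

Scan the SMILES for F atoms (remember two-letter symbols like Cl and Br are single atoms).
Fluorine count: 1.

1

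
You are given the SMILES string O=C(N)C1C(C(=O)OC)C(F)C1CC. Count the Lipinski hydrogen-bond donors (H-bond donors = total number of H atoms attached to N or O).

2

Donors: find every N or O and count the H atoms it carries.
  atom 1 (O): bond orders sum to 2 → 0 H
  atom 3 (N): bond orders sum to 1 → 2 H
  atom 7 (O): bond orders sum to 2 → 0 H
  atom 8 (O): bond orders sum to 2 → 0 H
Lipinski HBD = 2.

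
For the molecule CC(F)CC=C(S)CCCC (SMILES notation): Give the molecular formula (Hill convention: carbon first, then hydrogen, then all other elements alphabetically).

Walk through each heavy atom and fill implicit hydrogens from standard valence (C 4, N 3, O 2, S 2, halogen 1):
  atom 1: C, bond orders sum to 1 (valence 4) → 3 H
  atom 2: C, bond orders sum to 3 (valence 4) → 1 H
  atom 3: F (halogen, monovalent) → 0 H
  atom 4: C, bond orders sum to 2 (valence 4) → 2 H
  atom 5: C, bond orders sum to 3 (valence 4) → 1 H
  atom 6: C, bond orders sum to 4 (valence 4) → 0 H
  atom 7: S, bond orders sum to 1 (valence 2) → 1 H
  atom 8: C, bond orders sum to 2 (valence 4) → 2 H
  atom 9: C, bond orders sum to 2 (valence 4) → 2 H
  atom 10: C, bond orders sum to 2 (valence 4) → 2 H
  atom 11: C, bond orders sum to 1 (valence 4) → 3 H
Totals → C:9, H:17, F:1, S:1.
In Hill order: C9H17FS.

C9H17FS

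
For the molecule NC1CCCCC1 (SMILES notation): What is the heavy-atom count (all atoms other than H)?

Every atom symbol written in the SMILES (organic subset) is one heavy atom; implicit H are not written.
Heavy atoms by element → C:6, N:1.
Total: 7.

7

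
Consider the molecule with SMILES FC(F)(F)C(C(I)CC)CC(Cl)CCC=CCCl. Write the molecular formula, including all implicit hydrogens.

C12H18Cl2F3I

Walk through each heavy atom and fill implicit hydrogens from standard valence (C 4, N 3, O 2, S 2, halogen 1):
  atom 1: F (halogen, monovalent) → 0 H
  atom 2: C, bond orders sum to 4 (valence 4) → 0 H
  atom 3: F (halogen, monovalent) → 0 H
  atom 4: F (halogen, monovalent) → 0 H
  atom 5: C, bond orders sum to 3 (valence 4) → 1 H
  atom 6: C, bond orders sum to 3 (valence 4) → 1 H
  atom 7: I (halogen, monovalent) → 0 H
  atom 8: C, bond orders sum to 2 (valence 4) → 2 H
  atom 9: C, bond orders sum to 1 (valence 4) → 3 H
  atom 10: C, bond orders sum to 2 (valence 4) → 2 H
  atom 11: C, bond orders sum to 3 (valence 4) → 1 H
  atom 12: Cl (halogen, monovalent) → 0 H
  atom 13: C, bond orders sum to 2 (valence 4) → 2 H
  atom 14: C, bond orders sum to 2 (valence 4) → 2 H
  atom 15: C, bond orders sum to 3 (valence 4) → 1 H
  atom 16: C, bond orders sum to 3 (valence 4) → 1 H
  atom 17: C, bond orders sum to 2 (valence 4) → 2 H
  atom 18: Cl (halogen, monovalent) → 0 H
Totals → C:12, H:18, Cl:2, F:3, I:1.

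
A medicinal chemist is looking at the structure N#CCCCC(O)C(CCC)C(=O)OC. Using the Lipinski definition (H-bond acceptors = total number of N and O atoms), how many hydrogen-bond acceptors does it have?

N atoms: 1; O atoms: 3.
Lipinski HBA = 1 + 3 = 4.

4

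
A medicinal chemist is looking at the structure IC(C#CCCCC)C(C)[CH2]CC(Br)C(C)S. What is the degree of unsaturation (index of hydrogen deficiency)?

Molecular formula: C14H24BrIS.
DoU = (2C + 2 + N − H − X) / 2, where X is the halogen count and O/S are ignored.
    = (2·14 + 2 + 0 − 24 − 2) / 2 = 4 / 2 = 2.

2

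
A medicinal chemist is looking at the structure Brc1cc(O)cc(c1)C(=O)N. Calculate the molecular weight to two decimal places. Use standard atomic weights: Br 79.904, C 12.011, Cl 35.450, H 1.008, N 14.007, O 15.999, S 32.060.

216.03 g/mol

First, the molecular formula is C7H6BrNO2 (counting implicit H from valence).
  Br: 1 × 79.904 = 79.904
  C: 7 × 12.011 = 84.077
  H: 6 × 1.008 = 6.048
  N: 1 × 14.007 = 14.007
  O: 2 × 15.999 = 31.998
Sum: 1×79.904 + 7×12.011 + 6×1.008 + 1×14.007 + 2×15.999 = 216.034 → 216.03 g/mol.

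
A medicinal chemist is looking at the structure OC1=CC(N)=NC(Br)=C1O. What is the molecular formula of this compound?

C5H5BrN2O2

Walk through each heavy atom and fill implicit hydrogens from standard valence (C 4, N 3, O 2, S 2, halogen 1):
  atom 1: O, bond orders sum to 1 (valence 2) → 1 H
  atom 2: C, bond orders sum to 4 (valence 4) → 0 H
  atom 3: C, bond orders sum to 3 (valence 4) → 1 H
  atom 4: C, bond orders sum to 4 (valence 4) → 0 H
  atom 5: N, bond orders sum to 1 (valence 3) → 2 H
  atom 6: N, bond orders sum to 3 (valence 3) → 0 H
  atom 7: C, bond orders sum to 4 (valence 4) → 0 H
  atom 8: Br (halogen, monovalent) → 0 H
  atom 9: C, bond orders sum to 4 (valence 4) → 0 H
  atom 10: O, bond orders sum to 1 (valence 2) → 1 H
Totals → C:5, H:5, Br:1, N:2, O:2.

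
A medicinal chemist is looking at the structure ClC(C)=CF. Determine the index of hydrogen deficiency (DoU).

Degree of unsaturation = (number of rings) + (number of π bonds).
Ring closures in the SMILES: 0.
π bonds: 1 double bond (each 1 DoU) → 1 DoU from unsaturation.
Total DoU = 0 + 1 = 1.

1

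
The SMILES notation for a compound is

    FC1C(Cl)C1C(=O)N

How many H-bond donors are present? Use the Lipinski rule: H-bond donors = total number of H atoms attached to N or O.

Donors: find every N or O and count the H atoms it carries.
  atom 7 (O): bond orders sum to 2 → 0 H
  atom 8 (N): bond orders sum to 1 → 2 H
Lipinski HBD = 2.

2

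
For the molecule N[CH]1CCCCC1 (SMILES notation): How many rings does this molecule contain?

In SMILES, each pair of matching ring-closure digits denotes one ring-closing bond; the number of such bonds equals the number of independent rings.
Ring-closure bonds here: 1.

1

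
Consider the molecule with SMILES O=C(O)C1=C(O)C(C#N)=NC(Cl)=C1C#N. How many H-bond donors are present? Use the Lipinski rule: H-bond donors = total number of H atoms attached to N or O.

2

Donors: find every N or O and count the H atoms it carries.
  atom 1 (O): bond orders sum to 2 → 0 H
  atom 3 (O): bond orders sum to 1 → 1 H
  atom 6 (O): bond orders sum to 1 → 1 H
  atom 9 (N): bond orders sum to 3 → 0 H
  atom 10 (N): bond orders sum to 3 → 0 H
  atom 15 (N): bond orders sum to 3 → 0 H
Lipinski HBD = 2.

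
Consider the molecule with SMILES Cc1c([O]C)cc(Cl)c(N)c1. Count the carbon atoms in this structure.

Count every carbon token in the SMILES (each C, including those in ring-closure positions and inside branches).
Carbon count: 8.

8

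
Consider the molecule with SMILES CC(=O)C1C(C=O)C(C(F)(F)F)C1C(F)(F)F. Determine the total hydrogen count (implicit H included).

8

Walk through each heavy atom and fill implicit hydrogens from standard valence (C 4, N 3, O 2, S 2, halogen 1):
  atom 1: C, bond orders sum to 1 (valence 4) → 3 H
  atom 2: C, bond orders sum to 4 (valence 4) → 0 H
  atom 3: O, bond orders sum to 2 (valence 2) → 0 H
  atom 4: C, bond orders sum to 3 (valence 4) → 1 H
  atom 5: C, bond orders sum to 3 (valence 4) → 1 H
  atom 6: C, bond orders sum to 3 (valence 4) → 1 H
  atom 7: O, bond orders sum to 2 (valence 2) → 0 H
  atom 8: C, bond orders sum to 3 (valence 4) → 1 H
  atom 9: C, bond orders sum to 4 (valence 4) → 0 H
  atom 10: F (halogen, monovalent) → 0 H
  atom 11: F (halogen, monovalent) → 0 H
  atom 12: F (halogen, monovalent) → 0 H
  atom 13: C, bond orders sum to 3 (valence 4) → 1 H
  atom 14: C, bond orders sum to 4 (valence 4) → 0 H
  atom 15: F (halogen, monovalent) → 0 H
  atom 16: F (halogen, monovalent) → 0 H
  atom 17: F (halogen, monovalent) → 0 H
Total hydrogens: 8.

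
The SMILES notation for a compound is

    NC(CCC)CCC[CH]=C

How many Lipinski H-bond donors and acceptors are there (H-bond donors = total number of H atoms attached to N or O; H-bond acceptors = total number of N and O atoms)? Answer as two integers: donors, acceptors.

Donors: find every N or O and count the H atoms it carries.
  atom 1 (N): bond orders sum to 1 → 2 H
Lipinski HBD = 2.
Acceptors: N atoms = 1, O atoms = 0 → HBA = 1.

2, 1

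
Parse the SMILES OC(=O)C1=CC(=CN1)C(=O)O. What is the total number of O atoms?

4

Scan the SMILES for O atoms (remember two-letter symbols like Cl and Br are single atoms).
Oxygen count: 4.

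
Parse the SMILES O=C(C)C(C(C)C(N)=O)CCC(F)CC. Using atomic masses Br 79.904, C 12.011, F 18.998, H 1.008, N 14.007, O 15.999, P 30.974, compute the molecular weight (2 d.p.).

217.28 g/mol

First, the molecular formula is C11H20FNO2 (counting implicit H from valence).
  C: 11 × 12.011 = 132.121
  F: 1 × 18.998 = 18.998
  H: 20 × 1.008 = 20.160
  N: 1 × 14.007 = 14.007
  O: 2 × 15.999 = 31.998
Sum: 11×12.011 + 1×18.998 + 20×1.008 + 1×14.007 + 2×15.999 = 217.284 → 217.28 g/mol.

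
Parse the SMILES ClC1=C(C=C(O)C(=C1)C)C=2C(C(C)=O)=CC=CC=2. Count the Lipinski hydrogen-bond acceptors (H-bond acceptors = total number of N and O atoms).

N atoms: 0; O atoms: 2.
Lipinski HBA = 0 + 2 = 2.

2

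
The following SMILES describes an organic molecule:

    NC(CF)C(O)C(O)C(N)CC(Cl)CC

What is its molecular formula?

C9H20ClFN2O2

Walk through each heavy atom and fill implicit hydrogens from standard valence (C 4, N 3, O 2, S 2, halogen 1):
  atom 1: N, bond orders sum to 1 (valence 3) → 2 H
  atom 2: C, bond orders sum to 3 (valence 4) → 1 H
  atom 3: C, bond orders sum to 2 (valence 4) → 2 H
  atom 4: F (halogen, monovalent) → 0 H
  atom 5: C, bond orders sum to 3 (valence 4) → 1 H
  atom 6: O, bond orders sum to 1 (valence 2) → 1 H
  atom 7: C, bond orders sum to 3 (valence 4) → 1 H
  atom 8: O, bond orders sum to 1 (valence 2) → 1 H
  atom 9: C, bond orders sum to 3 (valence 4) → 1 H
  atom 10: N, bond orders sum to 1 (valence 3) → 2 H
  atom 11: C, bond orders sum to 2 (valence 4) → 2 H
  atom 12: C, bond orders sum to 3 (valence 4) → 1 H
  atom 13: Cl (halogen, monovalent) → 0 H
  atom 14: C, bond orders sum to 2 (valence 4) → 2 H
  atom 15: C, bond orders sum to 1 (valence 4) → 3 H
Totals → C:9, H:20, Cl:1, F:1, N:2, O:2.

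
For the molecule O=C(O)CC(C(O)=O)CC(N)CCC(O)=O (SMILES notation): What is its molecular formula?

C9H15NO6

Walk through each heavy atom and fill implicit hydrogens from standard valence (C 4, N 3, O 2, S 2, halogen 1):
  atom 1: O, bond orders sum to 2 (valence 2) → 0 H
  atom 2: C, bond orders sum to 4 (valence 4) → 0 H
  atom 3: O, bond orders sum to 1 (valence 2) → 1 H
  atom 4: C, bond orders sum to 2 (valence 4) → 2 H
  atom 5: C, bond orders sum to 3 (valence 4) → 1 H
  atom 6: C, bond orders sum to 4 (valence 4) → 0 H
  atom 7: O, bond orders sum to 1 (valence 2) → 1 H
  atom 8: O, bond orders sum to 2 (valence 2) → 0 H
  atom 9: C, bond orders sum to 2 (valence 4) → 2 H
  atom 10: C, bond orders sum to 3 (valence 4) → 1 H
  atom 11: N, bond orders sum to 1 (valence 3) → 2 H
  atom 12: C, bond orders sum to 2 (valence 4) → 2 H
  atom 13: C, bond orders sum to 2 (valence 4) → 2 H
  atom 14: C, bond orders sum to 4 (valence 4) → 0 H
  atom 15: O, bond orders sum to 1 (valence 2) → 1 H
  atom 16: O, bond orders sum to 2 (valence 2) → 0 H
Totals → C:9, H:15, N:1, O:6.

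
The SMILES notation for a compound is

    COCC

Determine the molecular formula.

Walk through each heavy atom and fill implicit hydrogens from standard valence (C 4, N 3, O 2, S 2, halogen 1):
  atom 1: C, bond orders sum to 1 (valence 4) → 3 H
  atom 2: O, bond orders sum to 2 (valence 2) → 0 H
  atom 3: C, bond orders sum to 2 (valence 4) → 2 H
  atom 4: C, bond orders sum to 1 (valence 4) → 3 H
Totals → C:3, H:8, O:1.

C3H8O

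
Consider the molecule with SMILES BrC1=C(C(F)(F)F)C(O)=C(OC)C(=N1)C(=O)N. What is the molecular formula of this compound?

Walk through each heavy atom and fill implicit hydrogens from standard valence (C 4, N 3, O 2, S 2, halogen 1):
  atom 1: Br (halogen, monovalent) → 0 H
  atom 2: C, bond orders sum to 4 (valence 4) → 0 H
  atom 3: C, bond orders sum to 4 (valence 4) → 0 H
  atom 4: C, bond orders sum to 4 (valence 4) → 0 H
  atom 5: F (halogen, monovalent) → 0 H
  atom 6: F (halogen, monovalent) → 0 H
  atom 7: F (halogen, monovalent) → 0 H
  atom 8: C, bond orders sum to 4 (valence 4) → 0 H
  atom 9: O, bond orders sum to 1 (valence 2) → 1 H
  atom 10: C, bond orders sum to 4 (valence 4) → 0 H
  atom 11: O, bond orders sum to 2 (valence 2) → 0 H
  atom 12: C, bond orders sum to 1 (valence 4) → 3 H
  atom 13: C, bond orders sum to 4 (valence 4) → 0 H
  atom 14: N, bond orders sum to 3 (valence 3) → 0 H
  atom 15: C, bond orders sum to 4 (valence 4) → 0 H
  atom 16: O, bond orders sum to 2 (valence 2) → 0 H
  atom 17: N, bond orders sum to 1 (valence 3) → 2 H
Totals → C:8, H:6, Br:1, F:3, N:2, O:3.
In Hill order: C8H6BrF3N2O3.

C8H6BrF3N2O3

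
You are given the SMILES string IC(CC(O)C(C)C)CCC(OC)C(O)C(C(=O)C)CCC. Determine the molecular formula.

Walk through each heavy atom and fill implicit hydrogens from standard valence (C 4, N 3, O 2, S 2, halogen 1):
  atom 1: I (halogen, monovalent) → 0 H
  atom 2: C, bond orders sum to 3 (valence 4) → 1 H
  atom 3: C, bond orders sum to 2 (valence 4) → 2 H
  atom 4: C, bond orders sum to 3 (valence 4) → 1 H
  atom 5: O, bond orders sum to 1 (valence 2) → 1 H
  atom 6: C, bond orders sum to 3 (valence 4) → 1 H
  atom 7: C, bond orders sum to 1 (valence 4) → 3 H
  atom 8: C, bond orders sum to 1 (valence 4) → 3 H
  atom 9: C, bond orders sum to 2 (valence 4) → 2 H
  atom 10: C, bond orders sum to 2 (valence 4) → 2 H
  atom 11: C, bond orders sum to 3 (valence 4) → 1 H
  atom 12: O, bond orders sum to 2 (valence 2) → 0 H
  atom 13: C, bond orders sum to 1 (valence 4) → 3 H
  atom 14: C, bond orders sum to 3 (valence 4) → 1 H
  atom 15: O, bond orders sum to 1 (valence 2) → 1 H
  atom 16: C, bond orders sum to 3 (valence 4) → 1 H
  atom 17: C, bond orders sum to 4 (valence 4) → 0 H
  atom 18: O, bond orders sum to 2 (valence 2) → 0 H
  atom 19: C, bond orders sum to 1 (valence 4) → 3 H
  atom 20: C, bond orders sum to 2 (valence 4) → 2 H
  atom 21: C, bond orders sum to 2 (valence 4) → 2 H
  atom 22: C, bond orders sum to 1 (valence 4) → 3 H
Totals → C:17, H:33, I:1, O:4.
In Hill order: C17H33IO4.

C17H33IO4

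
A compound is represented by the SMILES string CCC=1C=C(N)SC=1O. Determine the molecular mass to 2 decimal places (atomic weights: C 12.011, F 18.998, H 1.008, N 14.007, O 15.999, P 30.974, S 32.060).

143.20 g/mol

First, the molecular formula is C6H9NOS (counting implicit H from valence).
  C: 6 × 12.011 = 72.066
  H: 9 × 1.008 = 9.072
  N: 1 × 14.007 = 14.007
  O: 1 × 15.999 = 15.999
  S: 1 × 32.060 = 32.060
Sum: 6×12.011 + 9×1.008 + 1×14.007 + 1×15.999 + 1×32.060 = 143.204 → 143.20 g/mol.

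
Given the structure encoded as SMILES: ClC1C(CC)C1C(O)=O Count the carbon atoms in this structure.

6

Count every carbon token in the SMILES (each C, including those in ring-closure positions and inside branches).
Carbon count: 6.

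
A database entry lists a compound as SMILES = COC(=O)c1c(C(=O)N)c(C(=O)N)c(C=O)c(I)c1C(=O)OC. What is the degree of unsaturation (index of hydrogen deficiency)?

9

Molecular formula: C13H11IN2O7.
DoU = (2C + 2 + N − H − X) / 2, where X is the halogen count and O/S are ignored.
    = (2·13 + 2 + 2 − 11 − 1) / 2 = 18 / 2 = 9.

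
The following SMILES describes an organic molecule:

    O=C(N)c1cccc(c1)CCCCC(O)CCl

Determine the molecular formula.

Walk through each heavy atom and fill implicit hydrogens from standard valence (C 4, N 3, O 2, S 2, halogen 1); for lowercase aromatic atoms, an aromatic c carries 1 H when it has two neighbours and 0 H with three, and aromatic n carries 0 H:
  atom 1: O, bond orders sum to 2 (valence 2) → 0 H
  atom 2: C, bond orders sum to 4 (valence 4) → 0 H
  atom 3: N, bond orders sum to 1 (valence 3) → 2 H
  atom 4: aromatic c, 3 neighbours → 0 H
  atom 5: aromatic c, 2 neighbours → 1 H
  atom 6: aromatic c, 2 neighbours → 1 H
  atom 7: aromatic c, 2 neighbours → 1 H
  atom 8: aromatic c, 3 neighbours → 0 H
  atom 9: aromatic c, 2 neighbours → 1 H
  atom 10: C, bond orders sum to 2 (valence 4) → 2 H
  atom 11: C, bond orders sum to 2 (valence 4) → 2 H
  atom 12: C, bond orders sum to 2 (valence 4) → 2 H
  atom 13: C, bond orders sum to 2 (valence 4) → 2 H
  atom 14: C, bond orders sum to 3 (valence 4) → 1 H
  atom 15: O, bond orders sum to 1 (valence 2) → 1 H
  atom 16: C, bond orders sum to 2 (valence 4) → 2 H
  atom 17: Cl (halogen, monovalent) → 0 H
Totals → C:13, H:18, Cl:1, N:1, O:2.
In Hill order: C13H18ClNO2.

C13H18ClNO2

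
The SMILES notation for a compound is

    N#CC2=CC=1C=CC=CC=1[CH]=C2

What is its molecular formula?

Walk through each heavy atom and fill implicit hydrogens from standard valence (C 4, N 3, O 2, S 2, halogen 1):
  atom 1: N, bond orders sum to 3 (valence 3) → 0 H
  atom 2: C, bond orders sum to 4 (valence 4) → 0 H
  atom 3: C, bond orders sum to 4 (valence 4) → 0 H
  atom 4: C, bond orders sum to 3 (valence 4) → 1 H
  atom 5: C, bond orders sum to 4 (valence 4) → 0 H
  atom 6: C, bond orders sum to 3 (valence 4) → 1 H
  atom 7: C, bond orders sum to 3 (valence 4) → 1 H
  atom 8: C, bond orders sum to 3 (valence 4) → 1 H
  atom 9: C, bond orders sum to 3 (valence 4) → 1 H
  atom 10: C, bond orders sum to 4 (valence 4) → 0 H
  atom 11: C with explicit H count 1
  atom 12: C, bond orders sum to 3 (valence 4) → 1 H
Totals → C:11, H:7, N:1.
In Hill order: C11H7N.

C11H7N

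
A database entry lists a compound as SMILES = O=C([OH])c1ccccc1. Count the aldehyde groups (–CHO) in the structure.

0

Scan the SMILES for the aldehyde motif — none present.
Groups that are present: 1 carboxylic acid.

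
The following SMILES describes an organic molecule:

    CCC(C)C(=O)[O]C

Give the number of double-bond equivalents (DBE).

Molecular formula: C6H12O2.
DoU = (2C + 2 + N − H − X) / 2, where X is the halogen count and O/S are ignored.
    = (2·6 + 2 + 0 − 12 − 0) / 2 = 2 / 2 = 1.

1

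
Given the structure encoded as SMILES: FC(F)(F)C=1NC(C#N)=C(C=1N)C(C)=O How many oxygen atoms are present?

Scan the SMILES for O atoms (remember two-letter symbols like Cl and Br are single atoms).
Oxygen count: 1.

1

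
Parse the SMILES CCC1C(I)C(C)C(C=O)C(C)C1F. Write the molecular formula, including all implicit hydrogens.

Walk through each heavy atom and fill implicit hydrogens from standard valence (C 4, N 3, O 2, S 2, halogen 1):
  atom 1: C, bond orders sum to 1 (valence 4) → 3 H
  atom 2: C, bond orders sum to 2 (valence 4) → 2 H
  atom 3: C, bond orders sum to 3 (valence 4) → 1 H
  atom 4: C, bond orders sum to 3 (valence 4) → 1 H
  atom 5: I (halogen, monovalent) → 0 H
  atom 6: C, bond orders sum to 3 (valence 4) → 1 H
  atom 7: C, bond orders sum to 1 (valence 4) → 3 H
  atom 8: C, bond orders sum to 3 (valence 4) → 1 H
  atom 9: C, bond orders sum to 3 (valence 4) → 1 H
  atom 10: O, bond orders sum to 2 (valence 2) → 0 H
  atom 11: C, bond orders sum to 3 (valence 4) → 1 H
  atom 12: C, bond orders sum to 1 (valence 4) → 3 H
  atom 13: C, bond orders sum to 3 (valence 4) → 1 H
  atom 14: F (halogen, monovalent) → 0 H
Totals → C:11, H:18, F:1, I:1, O:1.

C11H18FIO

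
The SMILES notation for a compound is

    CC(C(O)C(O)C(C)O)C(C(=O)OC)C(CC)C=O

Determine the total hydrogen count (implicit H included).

24

Walk through each heavy atom and fill implicit hydrogens from standard valence (C 4, N 3, O 2, S 2, halogen 1):
  atom 1: C, bond orders sum to 1 (valence 4) → 3 H
  atom 2: C, bond orders sum to 3 (valence 4) → 1 H
  atom 3: C, bond orders sum to 3 (valence 4) → 1 H
  atom 4: O, bond orders sum to 1 (valence 2) → 1 H
  atom 5: C, bond orders sum to 3 (valence 4) → 1 H
  atom 6: O, bond orders sum to 1 (valence 2) → 1 H
  atom 7: C, bond orders sum to 3 (valence 4) → 1 H
  atom 8: C, bond orders sum to 1 (valence 4) → 3 H
  atom 9: O, bond orders sum to 1 (valence 2) → 1 H
  atom 10: C, bond orders sum to 3 (valence 4) → 1 H
  atom 11: C, bond orders sum to 4 (valence 4) → 0 H
  atom 12: O, bond orders sum to 2 (valence 2) → 0 H
  atom 13: O, bond orders sum to 2 (valence 2) → 0 H
  atom 14: C, bond orders sum to 1 (valence 4) → 3 H
  atom 15: C, bond orders sum to 3 (valence 4) → 1 H
  atom 16: C, bond orders sum to 2 (valence 4) → 2 H
  atom 17: C, bond orders sum to 1 (valence 4) → 3 H
  atom 18: C, bond orders sum to 3 (valence 4) → 1 H
  atom 19: O, bond orders sum to 2 (valence 2) → 0 H
Total hydrogens: 24.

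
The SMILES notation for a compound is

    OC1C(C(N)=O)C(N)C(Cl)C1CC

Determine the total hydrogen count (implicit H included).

Walk through each heavy atom and fill implicit hydrogens from standard valence (C 4, N 3, O 2, S 2, halogen 1):
  atom 1: O, bond orders sum to 1 (valence 2) → 1 H
  atom 2: C, bond orders sum to 3 (valence 4) → 1 H
  atom 3: C, bond orders sum to 3 (valence 4) → 1 H
  atom 4: C, bond orders sum to 4 (valence 4) → 0 H
  atom 5: N, bond orders sum to 1 (valence 3) → 2 H
  atom 6: O, bond orders sum to 2 (valence 2) → 0 H
  atom 7: C, bond orders sum to 3 (valence 4) → 1 H
  atom 8: N, bond orders sum to 1 (valence 3) → 2 H
  atom 9: C, bond orders sum to 3 (valence 4) → 1 H
  atom 10: Cl (halogen, monovalent) → 0 H
  atom 11: C, bond orders sum to 3 (valence 4) → 1 H
  atom 12: C, bond orders sum to 2 (valence 4) → 2 H
  atom 13: C, bond orders sum to 1 (valence 4) → 3 H
Total hydrogens: 15.

15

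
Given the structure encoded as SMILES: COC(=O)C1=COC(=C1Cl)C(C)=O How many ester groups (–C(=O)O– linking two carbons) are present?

The ester motif appears at heavy-atom position 3 in the SMILES.
Other groups present: 1 ketone.
Ester count: 1.

1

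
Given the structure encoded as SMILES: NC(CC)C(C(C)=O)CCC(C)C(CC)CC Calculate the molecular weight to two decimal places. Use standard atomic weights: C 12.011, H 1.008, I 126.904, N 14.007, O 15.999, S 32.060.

241.42 g/mol

First, the molecular formula is C15H31NO (counting implicit H from valence).
  C: 15 × 12.011 = 180.165
  H: 31 × 1.008 = 31.248
  N: 1 × 14.007 = 14.007
  O: 1 × 15.999 = 15.999
Sum: 15×12.011 + 31×1.008 + 1×14.007 + 1×15.999 = 241.419 → 241.42 g/mol.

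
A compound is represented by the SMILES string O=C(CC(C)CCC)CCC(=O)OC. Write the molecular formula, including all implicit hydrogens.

Walk through each heavy atom and fill implicit hydrogens from standard valence (C 4, N 3, O 2, S 2, halogen 1):
  atom 1: O, bond orders sum to 2 (valence 2) → 0 H
  atom 2: C, bond orders sum to 4 (valence 4) → 0 H
  atom 3: C, bond orders sum to 2 (valence 4) → 2 H
  atom 4: C, bond orders sum to 3 (valence 4) → 1 H
  atom 5: C, bond orders sum to 1 (valence 4) → 3 H
  atom 6: C, bond orders sum to 2 (valence 4) → 2 H
  atom 7: C, bond orders sum to 2 (valence 4) → 2 H
  atom 8: C, bond orders sum to 1 (valence 4) → 3 H
  atom 9: C, bond orders sum to 2 (valence 4) → 2 H
  atom 10: C, bond orders sum to 2 (valence 4) → 2 H
  atom 11: C, bond orders sum to 4 (valence 4) → 0 H
  atom 12: O, bond orders sum to 2 (valence 2) → 0 H
  atom 13: O, bond orders sum to 2 (valence 2) → 0 H
  atom 14: C, bond orders sum to 1 (valence 4) → 3 H
Totals → C:11, H:20, O:3.

C11H20O3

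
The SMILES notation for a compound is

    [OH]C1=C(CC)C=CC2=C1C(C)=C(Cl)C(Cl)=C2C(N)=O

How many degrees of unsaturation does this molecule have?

Molecular formula: C14H13Cl2NO2.
DoU = (2C + 2 + N − H − X) / 2, where X is the halogen count and O/S are ignored.
    = (2·14 + 2 + 1 − 13 − 2) / 2 = 16 / 2 = 8.

8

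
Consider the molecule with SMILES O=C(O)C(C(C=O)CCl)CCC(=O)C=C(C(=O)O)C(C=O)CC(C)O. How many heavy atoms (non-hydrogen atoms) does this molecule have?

25

Every atom symbol written in the SMILES (organic subset) is one heavy atom; implicit H are not written.
Heavy atoms by element → C:16, Cl:1, O:8.
Total: 25.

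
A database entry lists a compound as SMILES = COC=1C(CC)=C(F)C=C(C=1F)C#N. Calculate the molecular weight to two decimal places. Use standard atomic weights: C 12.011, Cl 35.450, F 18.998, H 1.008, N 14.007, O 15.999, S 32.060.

197.18 g/mol

First, the molecular formula is C10H9F2NO (counting implicit H from valence).
  C: 10 × 12.011 = 120.110
  F: 2 × 18.998 = 37.996
  H: 9 × 1.008 = 9.072
  N: 1 × 14.007 = 14.007
  O: 1 × 15.999 = 15.999
Sum: 10×12.011 + 2×18.998 + 9×1.008 + 1×14.007 + 1×15.999 = 197.184 → 197.18 g/mol.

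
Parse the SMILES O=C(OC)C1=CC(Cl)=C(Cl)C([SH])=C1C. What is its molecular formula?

Walk through each heavy atom and fill implicit hydrogens from standard valence (C 4, N 3, O 2, S 2, halogen 1):
  atom 1: O, bond orders sum to 2 (valence 2) → 0 H
  atom 2: C, bond orders sum to 4 (valence 4) → 0 H
  atom 3: O, bond orders sum to 2 (valence 2) → 0 H
  atom 4: C, bond orders sum to 1 (valence 4) → 3 H
  atom 5: C, bond orders sum to 4 (valence 4) → 0 H
  atom 6: C, bond orders sum to 3 (valence 4) → 1 H
  atom 7: C, bond orders sum to 4 (valence 4) → 0 H
  atom 8: Cl (halogen, monovalent) → 0 H
  atom 9: C, bond orders sum to 4 (valence 4) → 0 H
  atom 10: Cl (halogen, monovalent) → 0 H
  atom 11: C, bond orders sum to 4 (valence 4) → 0 H
  atom 12: S with explicit H count 1
  atom 13: C, bond orders sum to 4 (valence 4) → 0 H
  atom 14: C, bond orders sum to 1 (valence 4) → 3 H
Totals → C:9, H:8, Cl:2, O:2, S:1.
In Hill order: C9H8Cl2O2S.

C9H8Cl2O2S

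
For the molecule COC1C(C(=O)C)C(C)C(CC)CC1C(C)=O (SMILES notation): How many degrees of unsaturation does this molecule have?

3

Molecular formula: C14H24O3.
DoU = (2C + 2 + N − H − X) / 2, where X is the halogen count and O/S are ignored.
    = (2·14 + 2 + 0 − 24 − 0) / 2 = 6 / 2 = 3.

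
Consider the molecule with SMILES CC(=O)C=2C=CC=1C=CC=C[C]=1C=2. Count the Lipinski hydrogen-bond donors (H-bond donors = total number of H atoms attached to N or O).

Donors: find every N or O and count the H atoms it carries.
  atom 3 (O): bond orders sum to 2 → 0 H
Lipinski HBD = 0.

0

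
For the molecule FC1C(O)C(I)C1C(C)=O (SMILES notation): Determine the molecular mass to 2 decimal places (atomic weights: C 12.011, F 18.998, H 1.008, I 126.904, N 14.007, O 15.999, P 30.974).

258.03 g/mol

First, the molecular formula is C6H8FIO2 (counting implicit H from valence).
  C: 6 × 12.011 = 72.066
  F: 1 × 18.998 = 18.998
  H: 8 × 1.008 = 8.064
  I: 1 × 126.904 = 126.904
  O: 2 × 15.999 = 31.998
Sum: 6×12.011 + 1×18.998 + 8×1.008 + 1×126.904 + 2×15.999 = 258.030 → 258.03 g/mol.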